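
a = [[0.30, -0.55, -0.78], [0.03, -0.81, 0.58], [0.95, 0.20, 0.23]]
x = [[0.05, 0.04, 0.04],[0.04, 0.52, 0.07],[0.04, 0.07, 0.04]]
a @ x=[[-0.04, -0.33, -0.06], [-0.01, -0.38, -0.03], [0.06, 0.16, 0.06]]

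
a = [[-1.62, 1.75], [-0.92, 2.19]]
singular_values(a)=[3.31, 0.58]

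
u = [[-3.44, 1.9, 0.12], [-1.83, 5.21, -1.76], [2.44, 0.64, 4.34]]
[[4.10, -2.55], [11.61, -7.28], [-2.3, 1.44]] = u @ [[-0.15, 0.09], [1.93, -1.21], [-0.73, 0.46]]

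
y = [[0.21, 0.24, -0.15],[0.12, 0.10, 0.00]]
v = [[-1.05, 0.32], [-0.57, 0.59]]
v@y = [[-0.18, -0.22, 0.16], [-0.05, -0.08, 0.09]]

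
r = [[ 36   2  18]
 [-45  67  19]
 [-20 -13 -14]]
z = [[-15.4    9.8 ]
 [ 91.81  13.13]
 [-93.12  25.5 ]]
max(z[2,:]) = 25.5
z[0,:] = [-15.4, 9.8]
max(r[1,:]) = 67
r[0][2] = 18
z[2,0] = -93.12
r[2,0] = -20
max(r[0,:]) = 36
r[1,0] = -45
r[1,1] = 67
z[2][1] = 25.5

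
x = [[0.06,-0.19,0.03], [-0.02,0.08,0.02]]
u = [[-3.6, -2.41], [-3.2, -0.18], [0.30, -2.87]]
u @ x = [[-0.17, 0.49, -0.16],[-0.19, 0.59, -0.1],[0.08, -0.29, -0.05]]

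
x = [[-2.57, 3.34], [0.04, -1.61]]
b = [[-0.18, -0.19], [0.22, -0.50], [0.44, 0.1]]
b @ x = [[0.45, -0.30], [-0.59, 1.54], [-1.13, 1.31]]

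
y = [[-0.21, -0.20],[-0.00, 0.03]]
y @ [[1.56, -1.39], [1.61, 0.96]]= [[-0.65, 0.10],[0.05, 0.03]]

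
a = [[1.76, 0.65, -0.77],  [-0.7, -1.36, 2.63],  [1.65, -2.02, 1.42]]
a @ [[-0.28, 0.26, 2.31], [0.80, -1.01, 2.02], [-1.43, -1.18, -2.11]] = [[1.13, 0.71, 7.0], [-4.65, -1.91, -9.91], [-4.11, 0.79, -3.27]]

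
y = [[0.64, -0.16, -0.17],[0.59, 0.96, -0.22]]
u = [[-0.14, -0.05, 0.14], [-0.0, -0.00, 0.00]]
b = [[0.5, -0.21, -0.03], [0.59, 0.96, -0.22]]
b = u + y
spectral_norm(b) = 1.15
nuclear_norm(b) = 1.69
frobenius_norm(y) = 1.33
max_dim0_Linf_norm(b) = 0.96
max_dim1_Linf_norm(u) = 0.14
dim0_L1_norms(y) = [1.23, 1.12, 0.39]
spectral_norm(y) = 1.18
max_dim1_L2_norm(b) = 1.15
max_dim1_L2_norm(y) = 1.15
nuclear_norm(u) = 0.20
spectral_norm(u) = 0.20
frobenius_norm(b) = 1.27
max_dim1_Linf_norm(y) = 0.96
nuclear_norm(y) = 1.80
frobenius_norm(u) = 0.20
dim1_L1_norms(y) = [0.97, 1.77]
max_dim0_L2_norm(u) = 0.14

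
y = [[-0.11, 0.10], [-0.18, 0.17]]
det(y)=-0.001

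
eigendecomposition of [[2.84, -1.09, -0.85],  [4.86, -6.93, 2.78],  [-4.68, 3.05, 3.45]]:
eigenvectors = [[-0.08,-0.63,-0.34], [-0.97,-0.56,0.08], [0.24,-0.53,0.94]]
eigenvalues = [-7.19, 1.15, 5.41]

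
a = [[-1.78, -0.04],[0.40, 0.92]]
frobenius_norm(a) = 2.04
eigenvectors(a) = [[-0.99, 0.01],[0.15, -1.00]]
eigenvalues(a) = [-1.77, 0.91]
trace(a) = -0.86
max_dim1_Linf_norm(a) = 1.78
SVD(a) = [[-0.95, 0.3], [0.30, 0.95]] @ diag([1.8449585225672729, 0.8789357485086072]) @ [[0.99, 0.17],[-0.17, 0.99]]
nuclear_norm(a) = 2.72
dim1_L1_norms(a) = [1.82, 1.32]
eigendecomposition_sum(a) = [[-1.78,-0.03], [0.26,0.00]] + [[-0.00, -0.01], [0.14, 0.92]]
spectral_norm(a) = 1.84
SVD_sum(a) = [[-1.74,-0.3], [0.54,0.09]] + [[-0.04, 0.26], [-0.14, 0.83]]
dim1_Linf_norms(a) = [1.78, 0.92]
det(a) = -1.62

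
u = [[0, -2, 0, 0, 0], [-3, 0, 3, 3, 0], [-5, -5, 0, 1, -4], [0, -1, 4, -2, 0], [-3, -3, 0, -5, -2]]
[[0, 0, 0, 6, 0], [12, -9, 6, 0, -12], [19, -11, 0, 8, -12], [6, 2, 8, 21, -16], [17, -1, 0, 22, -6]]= u@[[-4, 2, 0, 0, 0], [0, 0, 0, -3, 0], [1, 0, 2, 3, -4], [-1, -1, 0, -3, 0], [0, 0, 0, 1, 3]]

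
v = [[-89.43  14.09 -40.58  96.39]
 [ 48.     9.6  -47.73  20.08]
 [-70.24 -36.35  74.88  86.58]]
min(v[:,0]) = -89.43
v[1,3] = 20.08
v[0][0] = -89.43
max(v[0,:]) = 96.39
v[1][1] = 9.6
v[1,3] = 20.08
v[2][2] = 74.88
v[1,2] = -47.73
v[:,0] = [-89.43, 48.0, -70.24]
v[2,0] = -70.24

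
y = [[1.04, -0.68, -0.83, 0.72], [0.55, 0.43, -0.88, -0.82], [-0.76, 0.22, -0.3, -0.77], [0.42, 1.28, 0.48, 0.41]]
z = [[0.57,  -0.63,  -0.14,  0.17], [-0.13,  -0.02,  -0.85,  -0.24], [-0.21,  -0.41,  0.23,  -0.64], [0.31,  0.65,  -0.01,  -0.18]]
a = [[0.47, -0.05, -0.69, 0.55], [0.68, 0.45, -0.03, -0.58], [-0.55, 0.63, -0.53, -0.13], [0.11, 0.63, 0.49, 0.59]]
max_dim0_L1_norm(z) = 1.71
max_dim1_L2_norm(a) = 1.0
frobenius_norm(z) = 1.67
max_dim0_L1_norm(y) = 2.77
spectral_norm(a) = 1.00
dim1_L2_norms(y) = [1.66, 1.39, 1.14, 1.49]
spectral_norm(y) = 1.88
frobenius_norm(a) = 2.00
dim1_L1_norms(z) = [1.51, 1.24, 1.49, 1.15]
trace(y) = 1.58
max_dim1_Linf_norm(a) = 0.69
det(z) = 0.40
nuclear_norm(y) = 5.20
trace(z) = 0.60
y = a + z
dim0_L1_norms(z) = [1.22, 1.71, 1.23, 1.23]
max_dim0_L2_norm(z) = 0.99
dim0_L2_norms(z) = [0.69, 0.99, 0.89, 0.73]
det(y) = -1.24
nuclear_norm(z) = 3.27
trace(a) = 0.98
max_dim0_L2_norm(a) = 1.0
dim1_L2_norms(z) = [0.88, 0.89, 0.82, 0.74]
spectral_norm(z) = 1.00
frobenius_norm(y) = 2.86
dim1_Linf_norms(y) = [1.04, 0.88, 0.77, 1.28]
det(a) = -1.00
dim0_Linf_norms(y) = [1.04, 1.28, 0.88, 0.82]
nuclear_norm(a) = 4.00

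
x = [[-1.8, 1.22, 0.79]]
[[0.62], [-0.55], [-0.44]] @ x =[[-1.12, 0.76, 0.49], [0.99, -0.67, -0.43], [0.79, -0.54, -0.35]]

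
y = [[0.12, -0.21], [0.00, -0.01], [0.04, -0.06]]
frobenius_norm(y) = 0.25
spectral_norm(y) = 0.25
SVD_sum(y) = [[0.12,  -0.21], [0.0,  -0.01], [0.04,  -0.06]] + [[-0.00, -0.0], [-0.0, -0.0], [0.00, 0.00]]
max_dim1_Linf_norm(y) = 0.21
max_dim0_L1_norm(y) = 0.28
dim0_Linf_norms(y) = [0.12, 0.21]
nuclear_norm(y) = 0.26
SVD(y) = [[-0.96,-0.17], [-0.03,-0.72], [-0.29,0.67]] @ diag([0.252492208706399, 0.006905399522421309]) @ [[-0.5, 0.87], [0.87, 0.5]]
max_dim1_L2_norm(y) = 0.24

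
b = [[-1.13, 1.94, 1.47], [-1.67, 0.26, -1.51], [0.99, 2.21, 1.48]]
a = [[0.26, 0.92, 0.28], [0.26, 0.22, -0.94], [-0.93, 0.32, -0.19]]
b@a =[[-1.16, -0.14, -2.42],[1.04, -1.96, -0.43],[-0.54, 1.87, -2.08]]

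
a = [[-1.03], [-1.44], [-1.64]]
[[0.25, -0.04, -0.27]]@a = [[0.24]]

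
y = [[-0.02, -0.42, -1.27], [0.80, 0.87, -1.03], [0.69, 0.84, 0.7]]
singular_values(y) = [1.79, 1.64, 0.14]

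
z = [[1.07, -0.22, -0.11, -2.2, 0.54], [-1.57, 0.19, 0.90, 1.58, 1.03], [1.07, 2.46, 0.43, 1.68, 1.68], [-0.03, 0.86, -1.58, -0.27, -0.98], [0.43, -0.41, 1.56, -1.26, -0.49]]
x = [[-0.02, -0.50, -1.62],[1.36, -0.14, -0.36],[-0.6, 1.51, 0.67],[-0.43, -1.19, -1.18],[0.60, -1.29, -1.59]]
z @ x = [[1.02, 1.25, 0.01], [-0.31, -1.09, -0.42], [3.35, -4.4, -6.98], [1.65, -0.91, 0.56], [-1.25, 4.33, 2.76]]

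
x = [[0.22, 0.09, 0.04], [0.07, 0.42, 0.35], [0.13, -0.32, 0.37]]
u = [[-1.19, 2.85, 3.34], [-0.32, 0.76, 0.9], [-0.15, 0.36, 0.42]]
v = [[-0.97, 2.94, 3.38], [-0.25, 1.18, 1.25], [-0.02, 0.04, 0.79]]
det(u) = -0.00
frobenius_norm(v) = 4.97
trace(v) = 1.00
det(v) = -0.30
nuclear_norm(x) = 1.27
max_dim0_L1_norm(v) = 5.42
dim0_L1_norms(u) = [1.66, 3.97, 4.66]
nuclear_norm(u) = 4.75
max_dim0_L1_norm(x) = 0.83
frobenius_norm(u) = 4.74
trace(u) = -0.01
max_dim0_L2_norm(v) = 3.69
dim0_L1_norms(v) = [1.24, 4.16, 5.42]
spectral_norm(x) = 0.57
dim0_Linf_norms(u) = [1.19, 2.85, 3.34]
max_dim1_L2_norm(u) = 4.55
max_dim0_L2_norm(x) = 0.54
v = x + u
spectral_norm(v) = 4.94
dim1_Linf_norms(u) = [3.34, 0.9, 0.42]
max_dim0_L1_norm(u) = 4.66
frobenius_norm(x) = 0.79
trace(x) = 1.01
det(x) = 0.06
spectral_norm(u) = 4.74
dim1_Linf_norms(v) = [3.38, 1.25, 0.79]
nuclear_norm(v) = 5.56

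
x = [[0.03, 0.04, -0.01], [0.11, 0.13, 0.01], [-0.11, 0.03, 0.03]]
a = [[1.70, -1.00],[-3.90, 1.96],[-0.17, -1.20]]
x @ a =[[-0.1, 0.06],[-0.32, 0.13],[-0.31, 0.13]]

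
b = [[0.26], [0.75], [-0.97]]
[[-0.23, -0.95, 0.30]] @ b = [[-1.06]]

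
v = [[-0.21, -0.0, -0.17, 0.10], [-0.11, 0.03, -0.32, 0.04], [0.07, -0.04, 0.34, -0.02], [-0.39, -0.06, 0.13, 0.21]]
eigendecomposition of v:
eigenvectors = [[-0.02, 0.37, 0.46, 0.4], [-0.42, 0.07, 0.24, -0.66], [0.51, -0.02, -0.01, -0.12], [0.75, 0.93, 0.86, 0.62]]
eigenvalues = [0.34, 0.05, -0.02, -0.0]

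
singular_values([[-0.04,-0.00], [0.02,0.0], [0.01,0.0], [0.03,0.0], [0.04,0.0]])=[0.07, 0.0]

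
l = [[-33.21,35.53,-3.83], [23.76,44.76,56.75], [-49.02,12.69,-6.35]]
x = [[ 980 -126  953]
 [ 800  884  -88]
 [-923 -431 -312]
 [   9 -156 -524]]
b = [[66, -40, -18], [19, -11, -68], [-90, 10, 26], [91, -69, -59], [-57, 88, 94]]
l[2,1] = 12.69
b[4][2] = 94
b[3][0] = 91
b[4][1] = 88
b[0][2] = -18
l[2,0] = -49.02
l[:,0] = [-33.21, 23.76, -49.02]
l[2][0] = -49.02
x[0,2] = 953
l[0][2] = -3.83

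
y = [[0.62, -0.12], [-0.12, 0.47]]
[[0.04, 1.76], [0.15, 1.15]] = y @ [[0.13, 3.49], [0.36, 3.33]]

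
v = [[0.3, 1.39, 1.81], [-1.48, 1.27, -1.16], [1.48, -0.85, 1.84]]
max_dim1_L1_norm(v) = 4.17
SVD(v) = [[-0.35, -0.91, -0.24], [0.6, -0.41, 0.69], [-0.72, 0.1, 0.69]] @ diag([3.4727695694062564, 2.1627060237695237, 0.09041113071351134]) @ [[-0.59, 0.26, -0.76], [0.22, -0.86, -0.46], [-0.78, -0.44, 0.45]]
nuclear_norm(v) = 5.73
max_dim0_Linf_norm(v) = 1.84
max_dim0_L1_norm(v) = 4.81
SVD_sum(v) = [[0.71, -0.31, 0.91], [-1.24, 0.54, -1.59], [1.48, -0.65, 1.91]] + [[-0.43, 1.69, 0.91], [-0.19, 0.76, 0.41], [0.04, -0.18, -0.09]] + [[0.02, 0.01, -0.01], [-0.05, -0.03, 0.03], [-0.05, -0.03, 0.03]]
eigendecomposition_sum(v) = [[(0.32-0j), -0.01+0.00j, 0.55+0.00j], [(-1.32+0j), (0.06-0j), (-2.28-0j)], [1.47-0.00j, (-0.07+0j), 2.54+0.00j]] + [[(-0.01+0.25j), (0.7-0.41j), (0.63-0.42j)], [(-0.08+0.17j), (0.6-0.08j), (0.56-0.11j)], [0.00-0.14j, (-0.39+0.24j), (-0.35+0.24j)]] + [[-0.01-0.25j, 0.70+0.41j, (0.63+0.42j)], [(-0.08-0.17j), (0.6+0.08j), (0.56+0.11j)], [0.14j, -0.39-0.24j, -0.35-0.24j]]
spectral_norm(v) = 3.47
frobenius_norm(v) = 4.09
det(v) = 0.68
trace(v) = 3.41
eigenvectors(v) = [[-0.16+0.00j, (0.73+0j), 0.73-0.00j], [(0.66+0j), (0.5+0.21j), (0.5-0.21j)], [-0.74+0.00j, (-0.41+0.01j), -0.41-0.01j]]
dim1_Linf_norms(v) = [1.81, 1.48, 1.84]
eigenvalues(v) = [(2.92+0j), (0.24+0.42j), (0.24-0.42j)]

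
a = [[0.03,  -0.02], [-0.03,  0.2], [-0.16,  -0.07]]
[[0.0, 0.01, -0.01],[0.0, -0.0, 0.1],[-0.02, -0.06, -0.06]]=a @ [[0.10,0.35,0.12], [0.03,0.05,0.52]]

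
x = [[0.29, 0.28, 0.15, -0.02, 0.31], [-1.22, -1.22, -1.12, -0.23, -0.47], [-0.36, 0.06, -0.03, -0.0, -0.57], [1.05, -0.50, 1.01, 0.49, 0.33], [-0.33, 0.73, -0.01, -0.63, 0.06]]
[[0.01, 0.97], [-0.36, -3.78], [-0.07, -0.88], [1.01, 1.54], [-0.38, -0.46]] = x @ [[-0.10, -0.08], [-0.4, 1.55], [0.78, 0.49], [0.19, 2.72], [0.11, 1.73]]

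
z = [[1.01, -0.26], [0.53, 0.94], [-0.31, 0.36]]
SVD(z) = [[-0.72, 0.56], [-0.67, -0.7], [0.15, -0.43]] @ diag([1.1999650921115306, 1.018814888835929]) @ [[-0.95, -0.33], [0.33, -0.95]]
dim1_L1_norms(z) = [1.27, 1.47, 0.67]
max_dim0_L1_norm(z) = 1.85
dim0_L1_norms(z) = [1.85, 1.56]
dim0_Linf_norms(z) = [1.01, 0.94]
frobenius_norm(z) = 1.57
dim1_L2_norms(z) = [1.04, 1.08, 0.48]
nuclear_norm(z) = 2.22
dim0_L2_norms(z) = [1.18, 1.04]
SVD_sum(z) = [[0.82, 0.28],[0.76, 0.26],[-0.17, -0.06]] + [[0.19, -0.54], [-0.23, 0.68], [-0.14, 0.42]]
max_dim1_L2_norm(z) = 1.08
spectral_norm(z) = 1.20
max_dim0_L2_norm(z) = 1.18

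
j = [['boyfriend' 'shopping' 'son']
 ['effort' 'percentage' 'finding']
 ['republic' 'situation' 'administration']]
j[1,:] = ['effort', 'percentage', 'finding']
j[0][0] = 'boyfriend'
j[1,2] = 'finding'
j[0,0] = 'boyfriend'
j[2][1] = 'situation'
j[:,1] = ['shopping', 'percentage', 'situation']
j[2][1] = 'situation'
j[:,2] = ['son', 'finding', 'administration']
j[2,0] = 'republic'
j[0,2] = 'son'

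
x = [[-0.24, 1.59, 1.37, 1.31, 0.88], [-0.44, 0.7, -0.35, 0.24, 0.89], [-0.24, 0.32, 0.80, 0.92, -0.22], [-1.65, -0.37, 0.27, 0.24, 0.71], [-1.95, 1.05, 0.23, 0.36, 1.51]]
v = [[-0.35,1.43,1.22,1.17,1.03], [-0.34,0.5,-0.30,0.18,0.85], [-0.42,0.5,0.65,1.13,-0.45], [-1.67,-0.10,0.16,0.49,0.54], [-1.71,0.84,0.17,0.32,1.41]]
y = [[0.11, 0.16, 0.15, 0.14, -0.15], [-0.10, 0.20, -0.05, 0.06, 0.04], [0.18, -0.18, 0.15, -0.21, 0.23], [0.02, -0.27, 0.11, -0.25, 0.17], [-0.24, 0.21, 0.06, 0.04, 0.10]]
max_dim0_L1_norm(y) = 1.02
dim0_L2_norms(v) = [2.48, 1.81, 1.43, 1.74, 2.07]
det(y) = 0.00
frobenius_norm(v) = 4.33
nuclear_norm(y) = 1.42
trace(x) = 3.01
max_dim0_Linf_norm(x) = 1.95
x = v + y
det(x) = 1.06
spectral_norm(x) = 3.80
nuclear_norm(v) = 7.56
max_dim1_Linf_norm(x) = 1.95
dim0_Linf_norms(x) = [1.95, 1.59, 1.37, 1.31, 1.51]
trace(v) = 2.70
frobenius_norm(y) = 0.80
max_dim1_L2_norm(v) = 2.47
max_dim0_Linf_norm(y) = 0.27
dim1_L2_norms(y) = [0.32, 0.24, 0.43, 0.42, 0.34]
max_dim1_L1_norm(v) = 5.2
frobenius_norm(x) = 4.60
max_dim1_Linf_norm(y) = 0.27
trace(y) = 0.31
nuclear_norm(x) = 7.92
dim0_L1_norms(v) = [4.49, 3.37, 2.5, 3.29, 4.28]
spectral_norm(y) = 0.65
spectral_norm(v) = 3.60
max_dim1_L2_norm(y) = 0.43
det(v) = 1.01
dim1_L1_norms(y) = [0.71, 0.45, 0.95, 0.82, 0.65]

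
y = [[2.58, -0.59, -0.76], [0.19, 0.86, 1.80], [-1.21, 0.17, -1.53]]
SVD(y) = [[-0.92, 0.21, 0.32],[0.04, -0.76, 0.64],[0.38, 0.61, 0.7]] @ diag([2.9150855190021057, 2.5821363166843336, 0.5162833126918674]) @ [[-0.97, 0.22, 0.07], [-0.13, -0.26, -0.96], [0.19, 0.94, -0.28]]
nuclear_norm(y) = 6.01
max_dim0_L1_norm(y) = 4.09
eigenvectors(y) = [[0.07, -0.95, 0.28], [-0.57, 0.15, 0.96], [0.82, 0.27, -0.08]]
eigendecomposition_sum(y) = [[-0.04, 0.0, -0.14], [0.33, -0.00, 1.19], [-0.48, 0.00, -1.71]] + [[2.54,  -0.81,  -0.77], [-0.39,  0.13,  0.12], [-0.71,  0.23,  0.21]] + [[0.07, 0.22, 0.14], [0.25, 0.74, 0.49], [-0.02, -0.06, -0.04]]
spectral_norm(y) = 2.92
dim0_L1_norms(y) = [3.98, 1.62, 4.09]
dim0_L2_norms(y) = [2.86, 1.06, 2.48]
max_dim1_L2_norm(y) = 2.75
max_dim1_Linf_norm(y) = 2.58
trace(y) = 1.91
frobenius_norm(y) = 3.93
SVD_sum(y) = [[2.62, -0.60, -0.18], [-0.13, 0.03, 0.01], [-1.08, 0.25, 0.08]] + [[-0.07, -0.15, -0.53], [0.25, 0.52, 1.89], [-0.20, -0.41, -1.5]] + [[0.03, 0.15, -0.05], [0.06, 0.31, -0.09], [0.07, 0.34, -0.10]]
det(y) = -3.89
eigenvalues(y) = [-1.75, 2.88, 0.77]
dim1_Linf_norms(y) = [2.58, 1.8, 1.53]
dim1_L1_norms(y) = [3.93, 2.85, 2.91]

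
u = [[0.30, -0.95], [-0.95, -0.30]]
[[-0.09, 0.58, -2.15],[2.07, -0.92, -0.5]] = u @ [[-2.01, 1.06, -0.17], [-0.54, -0.28, 2.21]]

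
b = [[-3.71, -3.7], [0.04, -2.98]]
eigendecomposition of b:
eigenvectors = [[(0.99+0j), 0.99-0.00j], [(-0.1-0.03j), (-0.1+0.03j)]]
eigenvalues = [(-3.34+0.12j), (-3.34-0.12j)]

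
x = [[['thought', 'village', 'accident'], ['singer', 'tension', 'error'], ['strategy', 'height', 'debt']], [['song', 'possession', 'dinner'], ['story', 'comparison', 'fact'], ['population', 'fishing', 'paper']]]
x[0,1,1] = 'tension'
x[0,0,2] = 'accident'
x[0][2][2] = 'debt'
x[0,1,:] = ['singer', 'tension', 'error']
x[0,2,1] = 'height'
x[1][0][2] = 'dinner'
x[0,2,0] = 'strategy'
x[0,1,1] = 'tension'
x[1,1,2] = 'fact'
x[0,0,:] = ['thought', 'village', 'accident']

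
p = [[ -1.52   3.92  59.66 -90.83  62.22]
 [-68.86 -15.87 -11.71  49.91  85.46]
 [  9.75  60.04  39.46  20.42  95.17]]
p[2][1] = 60.04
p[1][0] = -68.86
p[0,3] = -90.83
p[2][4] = 95.17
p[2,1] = 60.04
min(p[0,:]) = -90.83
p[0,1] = 3.92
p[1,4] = 85.46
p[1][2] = -11.71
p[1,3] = 49.91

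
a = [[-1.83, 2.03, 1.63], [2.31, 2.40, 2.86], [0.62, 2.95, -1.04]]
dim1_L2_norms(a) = [3.18, 4.39, 3.19]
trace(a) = -0.47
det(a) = 37.17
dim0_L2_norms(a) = [3.01, 4.31, 3.45]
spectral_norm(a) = 4.95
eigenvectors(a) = [[(0.35+0j), (-0.08-0.6j), (-0.08+0.6j)], [(0.82+0j), -0.36+0.24j, (-0.36-0.24j)], [0.44+0.00j, (0.67+0j), 0.67-0.00j]]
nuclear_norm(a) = 10.43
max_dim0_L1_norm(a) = 7.38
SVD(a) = [[0.39, -0.63, -0.67], [0.83, 0.56, -0.05], [0.41, -0.53, 0.74]] @ diag([4.951838808958019, 2.840376582590185, 2.6424332118656375]) @ [[0.29, 0.80, 0.52], [0.75, -0.53, 0.4], [0.6, 0.27, -0.75]]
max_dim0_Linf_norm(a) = 2.95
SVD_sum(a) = [[0.57, 1.56, 1.01], [1.19, 3.28, 2.13], [0.58, 1.61, 1.05]] + [[-1.34, 0.95, -0.72], [1.20, -0.85, 0.64], [-1.13, 0.8, -0.61]] + [[-1.05, -0.48, 1.33], [-0.07, -0.03, 0.09], [1.17, 0.54, -1.48]]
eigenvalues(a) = [(4.93+0j), (-2.7+0.48j), (-2.7-0.48j)]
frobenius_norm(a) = 6.29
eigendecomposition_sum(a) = [[0.56+0.00j,(1.43+0j),(0.84+0j)], [(1.31+0j),3.32+0.00j,(1.95+0j)], [0.71+0.00j,(1.79+0j),(1.05+0j)]] + [[-1.20+0.21j,0.30-0.57j,0.40+0.89j], [0.50+0.71j,-0.46-0.02j,(0.46-0.53j)], [(-0.04-1.36j),0.58+0.42j,(-1.04+0.3j)]] + [[-1.20-0.21j, 0.30+0.57j, (0.4-0.89j)], [(0.5-0.71j), (-0.46+0.02j), (0.46+0.53j)], [(-0.04+1.36j), 0.58-0.42j, -1.04-0.30j]]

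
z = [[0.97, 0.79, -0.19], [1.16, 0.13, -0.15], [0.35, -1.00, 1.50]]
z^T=[[0.97, 1.16, 0.35], [0.79, 0.13, -1.00], [-0.19, -0.15, 1.5]]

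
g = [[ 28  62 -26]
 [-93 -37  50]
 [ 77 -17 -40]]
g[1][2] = 50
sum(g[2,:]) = 20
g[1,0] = -93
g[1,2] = 50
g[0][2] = -26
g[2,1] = -17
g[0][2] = -26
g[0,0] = 28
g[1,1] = -37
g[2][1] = -17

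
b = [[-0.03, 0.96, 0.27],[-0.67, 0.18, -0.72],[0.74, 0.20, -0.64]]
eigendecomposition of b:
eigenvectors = [[(0.08-0.62j), 0.08+0.62j, -0.48+0.00j], [0.69+0.00j, (0.69-0j), 0.24+0.00j], [-0.15-0.35j, -0.15+0.35j, (0.84+0j)]]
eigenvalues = [(0.26+0.96j), (0.26-0.96j), (-1+0j)]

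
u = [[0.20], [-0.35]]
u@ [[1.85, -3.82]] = [[0.37,-0.76], [-0.65,1.34]]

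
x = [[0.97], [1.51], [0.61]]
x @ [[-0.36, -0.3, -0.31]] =[[-0.35, -0.29, -0.3], [-0.54, -0.45, -0.47], [-0.22, -0.18, -0.19]]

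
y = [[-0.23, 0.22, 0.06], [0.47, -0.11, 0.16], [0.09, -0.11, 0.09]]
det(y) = -0.010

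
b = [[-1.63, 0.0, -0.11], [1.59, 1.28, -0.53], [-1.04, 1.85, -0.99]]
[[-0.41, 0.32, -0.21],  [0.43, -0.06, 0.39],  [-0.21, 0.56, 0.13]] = b @[[0.24, -0.19, 0.12], [0.11, 0.16, 0.21], [0.17, -0.07, 0.14]]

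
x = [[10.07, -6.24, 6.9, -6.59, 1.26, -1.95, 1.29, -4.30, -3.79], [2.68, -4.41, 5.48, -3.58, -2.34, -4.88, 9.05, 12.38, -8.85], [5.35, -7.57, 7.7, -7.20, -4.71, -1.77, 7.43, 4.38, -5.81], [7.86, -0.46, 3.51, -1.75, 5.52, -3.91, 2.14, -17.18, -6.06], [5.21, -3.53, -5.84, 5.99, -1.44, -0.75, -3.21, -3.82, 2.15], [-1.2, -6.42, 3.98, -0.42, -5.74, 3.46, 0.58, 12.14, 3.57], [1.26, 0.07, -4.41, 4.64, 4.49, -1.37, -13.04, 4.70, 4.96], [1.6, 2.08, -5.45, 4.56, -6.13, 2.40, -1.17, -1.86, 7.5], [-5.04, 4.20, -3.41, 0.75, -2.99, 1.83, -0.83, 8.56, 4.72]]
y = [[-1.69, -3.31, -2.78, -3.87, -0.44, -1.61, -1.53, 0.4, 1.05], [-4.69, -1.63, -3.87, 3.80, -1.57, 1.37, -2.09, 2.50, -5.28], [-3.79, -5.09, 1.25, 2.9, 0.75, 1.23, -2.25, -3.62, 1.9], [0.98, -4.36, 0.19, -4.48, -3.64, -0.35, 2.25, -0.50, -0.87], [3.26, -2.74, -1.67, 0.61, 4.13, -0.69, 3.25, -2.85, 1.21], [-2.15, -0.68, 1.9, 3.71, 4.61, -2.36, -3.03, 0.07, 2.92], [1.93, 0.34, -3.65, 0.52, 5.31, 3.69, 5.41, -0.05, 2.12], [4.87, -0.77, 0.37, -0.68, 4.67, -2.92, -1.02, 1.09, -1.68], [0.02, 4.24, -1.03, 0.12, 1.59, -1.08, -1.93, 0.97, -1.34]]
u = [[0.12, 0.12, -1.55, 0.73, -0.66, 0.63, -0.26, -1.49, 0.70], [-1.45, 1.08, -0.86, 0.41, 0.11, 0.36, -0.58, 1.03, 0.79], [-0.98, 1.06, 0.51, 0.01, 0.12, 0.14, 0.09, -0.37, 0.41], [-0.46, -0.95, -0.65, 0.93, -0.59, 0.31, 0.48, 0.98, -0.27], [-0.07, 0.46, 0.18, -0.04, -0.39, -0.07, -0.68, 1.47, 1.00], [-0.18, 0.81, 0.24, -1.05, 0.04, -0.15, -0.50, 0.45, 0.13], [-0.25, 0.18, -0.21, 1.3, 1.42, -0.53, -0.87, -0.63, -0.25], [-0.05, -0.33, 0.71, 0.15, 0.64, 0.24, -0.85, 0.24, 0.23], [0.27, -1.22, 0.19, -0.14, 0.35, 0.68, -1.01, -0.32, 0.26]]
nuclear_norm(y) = 61.68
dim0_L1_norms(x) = [40.27, 34.98, 46.68, 35.48, 34.62, 22.32, 38.74, 69.32, 47.41]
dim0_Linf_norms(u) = [1.45, 1.22, 1.55, 1.3, 1.42, 0.68, 1.01, 1.49, 1.0]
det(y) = -1961478.56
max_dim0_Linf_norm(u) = 1.55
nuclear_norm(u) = 15.35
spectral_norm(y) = 13.01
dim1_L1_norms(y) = [16.68, 26.8, 22.78, 17.62, 20.41, 21.43, 23.02, 18.07, 12.32]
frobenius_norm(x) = 49.86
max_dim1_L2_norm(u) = 2.56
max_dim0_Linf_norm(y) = 5.41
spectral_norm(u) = 3.20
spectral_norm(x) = 32.64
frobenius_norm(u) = 6.06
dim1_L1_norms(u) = [6.26, 6.67, 3.69, 5.62, 4.36, 3.55, 5.64, 3.44, 4.44]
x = y @ u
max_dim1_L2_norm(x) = 21.44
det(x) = -5973523.70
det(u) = 3.03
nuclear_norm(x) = 108.68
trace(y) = 0.38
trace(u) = 1.73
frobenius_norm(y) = 24.12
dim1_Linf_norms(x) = [10.07, 12.38, 7.7, 17.18, 5.99, 12.14, 13.04, 7.5, 8.56]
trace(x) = 3.45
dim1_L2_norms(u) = [2.56, 2.52, 1.64, 2.03, 2.01, 1.53, 2.31, 1.39, 1.84]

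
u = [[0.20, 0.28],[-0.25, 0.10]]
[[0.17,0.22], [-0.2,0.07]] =u @ [[0.83, 0.03],  [0.03, 0.78]]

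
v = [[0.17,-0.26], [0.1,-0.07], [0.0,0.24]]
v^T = [[0.17, 0.1, 0.00], [-0.26, -0.07, 0.24]]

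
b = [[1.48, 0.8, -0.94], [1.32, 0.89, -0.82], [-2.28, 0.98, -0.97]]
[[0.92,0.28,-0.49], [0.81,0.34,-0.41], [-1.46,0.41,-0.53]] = b @ [[0.63, -0.01, 0.01],[-0.01, 0.48, 0.09],[0.01, 0.09, 0.61]]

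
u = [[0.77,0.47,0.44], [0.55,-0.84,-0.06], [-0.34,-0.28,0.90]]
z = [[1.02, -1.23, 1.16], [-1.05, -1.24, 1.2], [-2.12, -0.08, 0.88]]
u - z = [[-0.25, 1.70, -0.72], [1.60, 0.40, -1.26], [1.78, -0.2, 0.02]]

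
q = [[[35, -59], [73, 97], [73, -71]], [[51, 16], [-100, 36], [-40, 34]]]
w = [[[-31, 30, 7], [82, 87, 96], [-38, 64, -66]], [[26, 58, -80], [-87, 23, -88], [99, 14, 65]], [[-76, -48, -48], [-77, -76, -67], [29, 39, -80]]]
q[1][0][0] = 51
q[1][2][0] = -40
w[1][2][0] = 99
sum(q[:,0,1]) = -43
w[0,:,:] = [[-31, 30, 7], [82, 87, 96], [-38, 64, -66]]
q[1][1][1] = 36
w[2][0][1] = -48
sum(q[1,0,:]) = 67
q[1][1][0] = -100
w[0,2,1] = 64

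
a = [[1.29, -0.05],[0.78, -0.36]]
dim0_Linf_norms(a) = [1.29, 0.36]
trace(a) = 0.93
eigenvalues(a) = [1.27, -0.34]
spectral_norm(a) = 1.53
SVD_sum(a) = [[1.27, -0.2], [0.82, -0.13]] + [[0.02, 0.15],[-0.04, -0.23]]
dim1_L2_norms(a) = [1.29, 0.86]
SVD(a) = [[-0.84, -0.54],[-0.54, 0.84]] @ diag([1.5253939244836203, 0.27887878217687756]) @ [[-0.99,0.16], [-0.16,-0.99]]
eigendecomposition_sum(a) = [[1.28, -0.04], [0.62, -0.02]] + [[0.01, -0.01],  [0.16, -0.34]]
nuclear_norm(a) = 1.80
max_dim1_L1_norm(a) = 1.34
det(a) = -0.43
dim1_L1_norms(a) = [1.34, 1.14]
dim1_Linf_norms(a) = [1.29, 0.78]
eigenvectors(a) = [[0.90, 0.03], [0.43, 1.0]]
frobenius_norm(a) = 1.55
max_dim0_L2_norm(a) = 1.51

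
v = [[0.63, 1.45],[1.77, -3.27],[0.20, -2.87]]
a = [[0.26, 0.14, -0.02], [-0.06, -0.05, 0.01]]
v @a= [[0.08, 0.02, 0.0], [0.66, 0.41, -0.07], [0.22, 0.17, -0.03]]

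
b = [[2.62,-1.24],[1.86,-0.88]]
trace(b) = 1.74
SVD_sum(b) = [[2.62, -1.24], [1.86, -0.88]] + [[-0.0, -0.0], [0.0, 0.0]]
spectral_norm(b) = 3.55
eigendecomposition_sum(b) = [[2.62, -1.24], [1.86, -0.88]] + [[-0.0, 0.0], [-0.00, 0.00]]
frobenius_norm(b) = 3.55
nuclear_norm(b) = 3.55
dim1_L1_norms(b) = [3.86, 2.74]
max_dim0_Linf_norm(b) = 2.62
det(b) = 0.00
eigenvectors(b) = [[0.82, 0.43],[0.58, 0.90]]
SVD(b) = [[-0.82, -0.58],[-0.58, 0.82]] @ diag([3.5547151713394785, 0.00022505319313614143]) @ [[-0.90, 0.43], [0.43, 0.9]]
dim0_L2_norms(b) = [3.21, 1.52]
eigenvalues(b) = [1.74, 0.0]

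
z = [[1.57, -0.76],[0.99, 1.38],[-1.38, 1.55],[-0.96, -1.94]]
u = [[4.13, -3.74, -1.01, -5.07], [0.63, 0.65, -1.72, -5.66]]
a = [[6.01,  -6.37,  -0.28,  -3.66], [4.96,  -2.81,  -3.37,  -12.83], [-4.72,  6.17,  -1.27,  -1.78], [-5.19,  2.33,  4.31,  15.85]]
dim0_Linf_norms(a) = [6.01, 6.37, 4.31, 15.85]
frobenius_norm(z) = 3.86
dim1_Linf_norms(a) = [6.37, 12.83, 6.17, 15.85]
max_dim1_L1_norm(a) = 27.68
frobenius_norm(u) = 9.67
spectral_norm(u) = 8.91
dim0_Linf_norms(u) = [4.13, 3.74, 1.72, 5.66]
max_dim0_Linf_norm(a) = 15.85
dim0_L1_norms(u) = [4.76, 4.39, 2.73, 10.73]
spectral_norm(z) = 2.94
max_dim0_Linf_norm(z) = 1.94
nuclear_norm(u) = 12.68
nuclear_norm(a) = 34.09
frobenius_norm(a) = 25.81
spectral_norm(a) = 23.56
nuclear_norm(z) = 5.44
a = z @ u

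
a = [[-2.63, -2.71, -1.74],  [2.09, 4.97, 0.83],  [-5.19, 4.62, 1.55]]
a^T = [[-2.63, 2.09, -5.19], [-2.71, 4.97, 4.62], [-1.74, 0.83, 1.55]]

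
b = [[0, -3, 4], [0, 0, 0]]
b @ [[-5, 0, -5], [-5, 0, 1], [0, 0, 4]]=[[15, 0, 13], [0, 0, 0]]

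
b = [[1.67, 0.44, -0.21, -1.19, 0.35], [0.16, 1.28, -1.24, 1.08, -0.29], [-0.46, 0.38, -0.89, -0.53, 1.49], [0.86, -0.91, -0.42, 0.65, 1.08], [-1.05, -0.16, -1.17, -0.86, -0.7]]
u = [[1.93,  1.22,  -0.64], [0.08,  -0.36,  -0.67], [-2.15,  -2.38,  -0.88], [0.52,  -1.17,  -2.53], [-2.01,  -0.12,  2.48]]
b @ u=[[2.39, 3.73, 2.70],[4.22, 1.46, -3.32],[-2.21, 1.86, 5.86],[0.66, 1.49, 1.46],[1.44, 2.65, 2.25]]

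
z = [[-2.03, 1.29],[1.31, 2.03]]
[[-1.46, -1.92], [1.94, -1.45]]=z@[[0.94, 0.35],[0.35, -0.94]]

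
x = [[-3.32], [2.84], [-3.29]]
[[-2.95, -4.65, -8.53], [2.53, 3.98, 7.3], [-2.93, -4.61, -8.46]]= x @ [[0.89, 1.40, 2.57]]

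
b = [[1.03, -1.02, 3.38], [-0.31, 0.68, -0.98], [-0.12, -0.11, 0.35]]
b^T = [[1.03, -0.31, -0.12], [-1.02, 0.68, -0.11], [3.38, -0.98, 0.35]]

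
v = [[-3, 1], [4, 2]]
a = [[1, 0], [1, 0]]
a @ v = [[-3, 1], [-3, 1]]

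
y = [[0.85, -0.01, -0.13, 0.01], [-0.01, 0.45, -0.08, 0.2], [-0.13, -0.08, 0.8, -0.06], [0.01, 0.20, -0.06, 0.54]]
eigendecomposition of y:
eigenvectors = [[0.71, -0.62, 0.33, -0.04], [0.16, 0.44, 0.4, -0.79], [-0.67, -0.42, 0.61, -0.06], [0.18, 0.49, 0.6, 0.61]]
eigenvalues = [0.97, 0.76, 0.62, 0.29]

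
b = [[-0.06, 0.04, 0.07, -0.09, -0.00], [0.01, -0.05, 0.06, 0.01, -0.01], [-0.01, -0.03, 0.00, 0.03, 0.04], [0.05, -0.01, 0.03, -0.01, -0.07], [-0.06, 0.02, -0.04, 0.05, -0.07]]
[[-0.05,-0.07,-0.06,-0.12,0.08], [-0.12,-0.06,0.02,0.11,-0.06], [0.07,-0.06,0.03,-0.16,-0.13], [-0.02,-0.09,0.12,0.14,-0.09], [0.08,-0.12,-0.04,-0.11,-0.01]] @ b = [[-0.01, 0.01, -0.01, 0.01, 0.00], [0.02, -0.00, -0.01, 0.01, -0.0], [-0.01, 0.00, 0.00, -0.01, 0.02], [0.01, -0.00, 0.0, -0.00, 0.00], [-0.01, 0.01, -0.0, -0.01, 0.01]]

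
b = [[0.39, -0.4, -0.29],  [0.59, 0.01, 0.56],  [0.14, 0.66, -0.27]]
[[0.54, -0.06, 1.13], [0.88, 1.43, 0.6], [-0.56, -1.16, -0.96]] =b @ [[0.97,0.43,1.1], [-0.82,-0.98,-1.71], [0.57,2.12,-0.05]]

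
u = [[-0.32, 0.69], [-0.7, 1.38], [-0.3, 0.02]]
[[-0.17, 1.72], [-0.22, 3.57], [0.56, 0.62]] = u @ [[-1.95, -1.96], [-1.15, 1.59]]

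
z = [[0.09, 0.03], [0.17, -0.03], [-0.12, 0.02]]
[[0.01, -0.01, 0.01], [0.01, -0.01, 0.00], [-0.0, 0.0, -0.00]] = z @ [[0.07, -0.08, 0.04], [0.19, -0.25, 0.11]]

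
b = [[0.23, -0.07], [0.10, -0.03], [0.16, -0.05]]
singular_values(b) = [0.31, 0.0]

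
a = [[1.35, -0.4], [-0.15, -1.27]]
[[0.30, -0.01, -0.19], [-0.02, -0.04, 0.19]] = a@[[0.22, -0.00, -0.18],[-0.01, 0.03, -0.13]]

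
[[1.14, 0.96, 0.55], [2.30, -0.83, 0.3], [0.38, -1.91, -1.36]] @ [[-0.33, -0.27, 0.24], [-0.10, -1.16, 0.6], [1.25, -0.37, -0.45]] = [[0.22, -1.62, 0.6], [-0.30, 0.23, -0.08], [-1.63, 2.62, -0.44]]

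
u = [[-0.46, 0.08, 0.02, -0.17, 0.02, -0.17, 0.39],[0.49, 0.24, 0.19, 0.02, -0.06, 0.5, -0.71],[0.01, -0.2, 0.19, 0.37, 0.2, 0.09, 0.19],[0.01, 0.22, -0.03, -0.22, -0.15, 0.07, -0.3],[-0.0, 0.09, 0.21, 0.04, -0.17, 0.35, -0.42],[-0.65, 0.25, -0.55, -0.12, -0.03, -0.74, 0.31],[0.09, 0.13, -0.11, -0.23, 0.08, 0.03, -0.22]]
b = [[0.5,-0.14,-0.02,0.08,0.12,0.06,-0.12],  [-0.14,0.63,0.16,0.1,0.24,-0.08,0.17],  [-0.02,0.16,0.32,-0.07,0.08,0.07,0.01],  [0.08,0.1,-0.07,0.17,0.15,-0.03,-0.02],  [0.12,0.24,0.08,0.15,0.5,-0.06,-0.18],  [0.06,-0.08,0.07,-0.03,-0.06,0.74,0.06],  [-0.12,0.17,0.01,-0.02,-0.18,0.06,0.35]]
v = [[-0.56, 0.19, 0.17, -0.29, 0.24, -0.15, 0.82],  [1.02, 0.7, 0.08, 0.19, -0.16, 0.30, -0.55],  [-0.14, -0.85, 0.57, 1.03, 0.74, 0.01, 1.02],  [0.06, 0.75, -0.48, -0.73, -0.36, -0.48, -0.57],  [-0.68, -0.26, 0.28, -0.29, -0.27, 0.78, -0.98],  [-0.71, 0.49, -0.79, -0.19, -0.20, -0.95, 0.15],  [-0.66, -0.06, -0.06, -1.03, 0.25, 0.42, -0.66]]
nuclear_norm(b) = 3.21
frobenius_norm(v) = 3.98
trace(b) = 3.21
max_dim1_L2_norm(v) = 1.93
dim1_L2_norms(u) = [0.65, 1.04, 0.55, 0.46, 0.62, 1.2, 0.38]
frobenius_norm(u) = 2.00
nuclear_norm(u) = 3.69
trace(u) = -1.38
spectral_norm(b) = 0.94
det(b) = 0.00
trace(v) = -1.90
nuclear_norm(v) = 8.42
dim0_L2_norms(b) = [0.56, 0.74, 0.38, 0.27, 0.62, 0.76, 0.45]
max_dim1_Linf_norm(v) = 1.03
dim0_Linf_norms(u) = [0.65, 0.25, 0.55, 0.37, 0.2, 0.74, 0.71]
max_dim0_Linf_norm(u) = 0.74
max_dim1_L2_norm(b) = 0.76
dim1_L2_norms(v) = [1.1, 1.41, 1.93, 1.42, 1.53, 1.54, 1.48]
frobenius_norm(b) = 1.49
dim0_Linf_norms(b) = [0.5, 0.63, 0.32, 0.17, 0.5, 0.74, 0.35]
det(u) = -0.00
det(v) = -0.25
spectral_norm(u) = 1.68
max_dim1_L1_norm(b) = 1.52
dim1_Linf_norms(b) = [0.5, 0.63, 0.32, 0.17, 0.5, 0.74, 0.35]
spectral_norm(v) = 2.68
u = b @ v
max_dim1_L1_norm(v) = 4.36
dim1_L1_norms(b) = [1.04, 1.52, 0.73, 0.62, 1.33, 1.1, 0.91]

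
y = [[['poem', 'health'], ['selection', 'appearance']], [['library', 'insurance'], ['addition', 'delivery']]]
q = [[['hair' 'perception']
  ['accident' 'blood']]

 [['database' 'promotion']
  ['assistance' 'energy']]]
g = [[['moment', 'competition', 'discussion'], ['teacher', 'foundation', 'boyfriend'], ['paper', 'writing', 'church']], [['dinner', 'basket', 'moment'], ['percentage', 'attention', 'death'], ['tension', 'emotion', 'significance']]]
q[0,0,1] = 'perception'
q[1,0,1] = 'promotion'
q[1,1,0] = 'assistance'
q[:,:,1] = [['perception', 'blood'], ['promotion', 'energy']]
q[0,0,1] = 'perception'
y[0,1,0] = 'selection'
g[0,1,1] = 'foundation'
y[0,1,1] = 'appearance'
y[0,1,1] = 'appearance'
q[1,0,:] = ['database', 'promotion']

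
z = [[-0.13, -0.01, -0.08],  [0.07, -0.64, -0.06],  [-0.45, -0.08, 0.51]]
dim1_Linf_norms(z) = [0.13, 0.64, 0.51]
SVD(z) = [[0.04, 0.01, -1.0],[-0.2, 0.98, 0.01],[0.98, 0.20, 0.04]] @ diag([0.6869755548238735, 0.6449401371290254, 0.15038885129698012]) @ [[-0.67,0.07,0.74], [-0.03,-1.00,0.06], [0.74,0.02,0.67]]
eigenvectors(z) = [[0.11, 0.83, 0.03], [0.06, 0.06, 1.00], [-0.99, 0.55, 0.08]]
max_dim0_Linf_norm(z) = 0.64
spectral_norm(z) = 0.69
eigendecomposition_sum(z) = [[0.04, 0.0, -0.06], [0.02, 0.00, -0.03], [-0.34, -0.03, 0.52]] + [[-0.17, 0.01, -0.02],[-0.01, 0.0, -0.0],[-0.11, 0.00, -0.01]] + [[0.0, -0.02, -0.0], [0.06, -0.64, -0.03], [0.01, -0.05, -0.00]]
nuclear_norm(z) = 1.48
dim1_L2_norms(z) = [0.15, 0.65, 0.68]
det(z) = 0.07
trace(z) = -0.26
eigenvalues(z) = [0.57, -0.18, -0.64]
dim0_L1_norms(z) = [0.65, 0.73, 0.65]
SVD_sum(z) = [[-0.02, 0.00, 0.02], [0.09, -0.01, -0.1], [-0.45, 0.05, 0.5]] + [[-0.00, -0.01, 0.00],[-0.02, -0.63, 0.04],[-0.00, -0.13, 0.01]] + [[-0.11, -0.00, -0.1], [0.0, 0.0, 0.0], [0.00, 0.0, 0.00]]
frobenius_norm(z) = 0.95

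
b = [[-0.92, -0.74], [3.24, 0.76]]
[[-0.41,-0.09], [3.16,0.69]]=b @ [[1.19, 0.26],[-0.92, -0.20]]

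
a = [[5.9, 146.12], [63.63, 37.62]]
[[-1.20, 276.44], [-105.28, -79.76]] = a @ [[-1.69, -2.43], [0.06, 1.99]]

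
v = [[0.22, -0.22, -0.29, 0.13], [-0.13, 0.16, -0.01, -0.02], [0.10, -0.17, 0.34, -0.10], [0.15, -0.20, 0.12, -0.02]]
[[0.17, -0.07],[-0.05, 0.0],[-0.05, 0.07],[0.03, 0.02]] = v@ [[0.45, -0.37], [0.02, -0.29], [-0.28, 0.17], [-0.02, 0.00]]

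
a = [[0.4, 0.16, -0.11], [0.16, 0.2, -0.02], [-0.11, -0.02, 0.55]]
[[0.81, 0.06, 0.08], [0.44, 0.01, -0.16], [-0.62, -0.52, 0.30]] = a@[[1.43,-0.16,1.01], [0.96,0.10,-1.55], [-0.81,-0.97,0.69]]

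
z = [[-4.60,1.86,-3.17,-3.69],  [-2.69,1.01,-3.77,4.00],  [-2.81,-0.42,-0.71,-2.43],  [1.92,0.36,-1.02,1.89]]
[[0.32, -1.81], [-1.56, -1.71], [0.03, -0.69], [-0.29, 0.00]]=z @ [[0.11,0.18], [0.26,-0.02], [0.16,0.31], [-0.23,-0.01]]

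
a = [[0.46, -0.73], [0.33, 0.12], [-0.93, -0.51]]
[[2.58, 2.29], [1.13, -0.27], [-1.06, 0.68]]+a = [[3.04, 1.56],[1.46, -0.15],[-1.99, 0.17]]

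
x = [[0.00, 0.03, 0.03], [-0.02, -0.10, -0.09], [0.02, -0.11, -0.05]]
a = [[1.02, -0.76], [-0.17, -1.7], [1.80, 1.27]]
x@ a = [[0.05, -0.01], [-0.17, 0.07], [-0.05, 0.11]]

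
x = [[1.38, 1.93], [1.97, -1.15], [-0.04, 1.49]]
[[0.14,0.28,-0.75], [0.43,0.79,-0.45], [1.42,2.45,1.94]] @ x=[[0.77, -1.17], [2.17, -0.75], [6.71, 2.81]]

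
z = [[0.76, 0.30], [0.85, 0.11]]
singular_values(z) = [1.18, 0.15]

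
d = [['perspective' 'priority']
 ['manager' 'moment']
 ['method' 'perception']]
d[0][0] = 'perspective'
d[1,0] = 'manager'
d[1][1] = 'moment'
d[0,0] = 'perspective'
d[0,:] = ['perspective', 'priority']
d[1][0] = 'manager'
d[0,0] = 'perspective'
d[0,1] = 'priority'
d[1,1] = 'moment'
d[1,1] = 'moment'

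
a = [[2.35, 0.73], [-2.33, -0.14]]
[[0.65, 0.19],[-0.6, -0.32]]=a@[[0.25, 0.15], [0.09, -0.22]]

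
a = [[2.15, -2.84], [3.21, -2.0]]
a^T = [[2.15, 3.21], [-2.84, -2.0]]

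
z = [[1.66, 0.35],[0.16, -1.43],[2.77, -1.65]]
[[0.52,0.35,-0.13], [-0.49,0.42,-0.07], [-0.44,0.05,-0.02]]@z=[[0.56, -0.10],[-0.94, -0.66],[-0.78, -0.19]]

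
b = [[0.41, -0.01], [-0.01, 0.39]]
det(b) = 0.16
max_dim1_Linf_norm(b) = 0.41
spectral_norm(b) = 0.41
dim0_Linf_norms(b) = [0.41, 0.39]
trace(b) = 0.80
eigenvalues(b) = [0.41, 0.39]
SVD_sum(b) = [[0.35, -0.15], [-0.15, 0.06]] + [[0.06, 0.14], [0.14, 0.33]]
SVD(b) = [[-0.92, 0.38], [0.38, 0.92]] @ diag([0.414142135623731, 0.385857864376269]) @ [[-0.92, 0.38], [0.38, 0.92]]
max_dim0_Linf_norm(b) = 0.41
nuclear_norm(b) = 0.80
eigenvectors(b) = [[0.92,  0.38],[-0.38,  0.92]]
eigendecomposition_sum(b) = [[0.35, -0.15],[-0.15, 0.06]] + [[0.06, 0.14], [0.14, 0.33]]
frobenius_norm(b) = 0.57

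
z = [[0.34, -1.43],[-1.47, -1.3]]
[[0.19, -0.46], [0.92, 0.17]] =z @ [[-0.42, -0.33], [-0.23, 0.24]]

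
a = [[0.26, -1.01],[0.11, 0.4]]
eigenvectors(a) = [[0.95+0.00j, 0.95-0.00j], [-0.07-0.31j, -0.07+0.31j]]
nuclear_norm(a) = 1.30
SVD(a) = [[-0.94, 0.34], [0.34, 0.94]] @ diag([1.105411901469428, 0.194588098530572]) @ [[-0.19, 0.98], [0.98, 0.19]]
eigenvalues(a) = [(0.33+0.33j), (0.33-0.33j)]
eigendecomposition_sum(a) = [[0.13+0.20j,(-0.51+0.51j)], [(0.05-0.06j),(0.2+0.13j)]] + [[0.13-0.20j, -0.51-0.51j], [(0.05+0.06j), 0.20-0.13j]]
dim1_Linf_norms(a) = [1.01, 0.4]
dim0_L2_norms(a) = [0.28, 1.09]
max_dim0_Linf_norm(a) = 1.01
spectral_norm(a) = 1.11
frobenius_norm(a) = 1.12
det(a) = 0.22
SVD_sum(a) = [[0.20,-1.02], [-0.07,0.37]] + [[0.06, 0.01], [0.18, 0.03]]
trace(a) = 0.66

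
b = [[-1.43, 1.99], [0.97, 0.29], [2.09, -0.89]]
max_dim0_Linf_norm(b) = 2.09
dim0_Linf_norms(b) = [2.09, 1.99]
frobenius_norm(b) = 3.49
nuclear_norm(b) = 4.49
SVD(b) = [[-0.72, -0.59],[0.18, -0.67],[0.67, -0.45]] @ diag([3.2703492979718636, 1.2227082518961505]) @ [[0.80, -0.6], [-0.6, -0.8]]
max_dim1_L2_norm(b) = 2.45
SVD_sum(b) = [[-1.87,1.41], [0.48,-0.36], [1.76,-1.33]] + [[0.44, 0.58], [0.49, 0.65], [0.33, 0.44]]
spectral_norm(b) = 3.27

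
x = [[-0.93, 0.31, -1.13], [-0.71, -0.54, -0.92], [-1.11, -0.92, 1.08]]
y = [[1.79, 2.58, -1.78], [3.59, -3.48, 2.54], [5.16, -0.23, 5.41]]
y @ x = [[-1.52, 0.8, -6.32], [-3.69, 0.66, 1.89], [-10.64, -3.25, 0.22]]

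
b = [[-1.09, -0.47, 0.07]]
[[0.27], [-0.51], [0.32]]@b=[[-0.29, -0.13, 0.02], [0.56, 0.24, -0.04], [-0.35, -0.15, 0.02]]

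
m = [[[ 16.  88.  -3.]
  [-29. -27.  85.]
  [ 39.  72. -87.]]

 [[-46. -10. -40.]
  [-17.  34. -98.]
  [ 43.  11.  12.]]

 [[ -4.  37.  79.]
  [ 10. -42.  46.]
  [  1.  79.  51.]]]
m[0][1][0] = -29.0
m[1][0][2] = -40.0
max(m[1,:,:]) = 43.0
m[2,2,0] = 1.0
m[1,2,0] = 43.0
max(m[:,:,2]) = 85.0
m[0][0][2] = -3.0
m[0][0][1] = 88.0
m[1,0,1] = -10.0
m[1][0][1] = -10.0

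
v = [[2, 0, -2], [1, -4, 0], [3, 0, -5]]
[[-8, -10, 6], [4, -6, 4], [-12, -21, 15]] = v @[[-4, -2, 0], [-2, 1, -1], [0, 3, -3]]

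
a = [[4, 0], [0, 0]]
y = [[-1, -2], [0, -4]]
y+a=[[3, -2], [0, -4]]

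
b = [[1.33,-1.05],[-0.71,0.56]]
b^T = [[1.33,-0.71], [-1.05,0.56]]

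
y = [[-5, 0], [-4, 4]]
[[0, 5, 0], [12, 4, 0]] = y@[[0, -1, 0], [3, 0, 0]]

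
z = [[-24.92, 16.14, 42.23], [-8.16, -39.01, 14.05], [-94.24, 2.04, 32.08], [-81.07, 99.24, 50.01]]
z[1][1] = -39.01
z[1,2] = 14.05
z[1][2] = 14.05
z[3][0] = -81.07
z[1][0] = -8.16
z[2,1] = 2.04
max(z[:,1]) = 99.24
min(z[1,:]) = -39.01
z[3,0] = -81.07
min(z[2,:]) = -94.24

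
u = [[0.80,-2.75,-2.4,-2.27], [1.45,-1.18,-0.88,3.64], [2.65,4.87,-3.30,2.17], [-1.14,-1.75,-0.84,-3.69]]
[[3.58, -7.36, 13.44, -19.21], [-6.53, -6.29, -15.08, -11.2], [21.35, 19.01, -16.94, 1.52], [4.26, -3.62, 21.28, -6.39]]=u @ [[-0.82, -0.03, -3.72, -1.49], [2.92, 3.77, -1.25, 3.74], [-3.76, -0.65, -2.04, 3.60], [-1.43, -0.65, -3.56, -0.4]]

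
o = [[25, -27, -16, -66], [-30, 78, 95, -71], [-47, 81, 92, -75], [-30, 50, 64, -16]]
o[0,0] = 25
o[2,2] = 92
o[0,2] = -16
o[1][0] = -30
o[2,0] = -47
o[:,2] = [-16, 95, 92, 64]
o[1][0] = -30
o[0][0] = 25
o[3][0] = -30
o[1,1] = 78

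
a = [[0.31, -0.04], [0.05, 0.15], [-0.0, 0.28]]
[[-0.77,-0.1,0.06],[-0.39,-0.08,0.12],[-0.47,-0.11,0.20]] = a @[[-2.7, -0.38, 0.29], [-1.69, -0.39, 0.7]]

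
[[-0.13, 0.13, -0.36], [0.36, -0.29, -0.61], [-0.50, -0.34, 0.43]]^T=[[-0.13, 0.36, -0.50], [0.13, -0.29, -0.34], [-0.36, -0.61, 0.43]]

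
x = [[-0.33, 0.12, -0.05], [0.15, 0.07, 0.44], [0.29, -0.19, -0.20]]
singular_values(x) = [0.51, 0.5, 0.01]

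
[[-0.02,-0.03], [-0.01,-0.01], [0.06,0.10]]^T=[[-0.02, -0.01, 0.06], [-0.03, -0.01, 0.10]]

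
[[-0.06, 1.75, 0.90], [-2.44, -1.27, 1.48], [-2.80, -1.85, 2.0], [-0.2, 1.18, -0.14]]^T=[[-0.06, -2.44, -2.8, -0.20],  [1.75, -1.27, -1.85, 1.18],  [0.9, 1.48, 2.00, -0.14]]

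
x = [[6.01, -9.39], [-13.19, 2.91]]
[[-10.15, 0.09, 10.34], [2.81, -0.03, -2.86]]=x@ [[0.03,-0.00,-0.03], [1.1,-0.01,-1.12]]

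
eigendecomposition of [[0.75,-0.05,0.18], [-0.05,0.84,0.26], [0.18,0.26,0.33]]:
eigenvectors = [[-0.3, -0.94, 0.15],[-0.36, 0.26, 0.9],[0.88, -0.22, 0.42]]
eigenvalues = [0.16, 0.8, 0.95]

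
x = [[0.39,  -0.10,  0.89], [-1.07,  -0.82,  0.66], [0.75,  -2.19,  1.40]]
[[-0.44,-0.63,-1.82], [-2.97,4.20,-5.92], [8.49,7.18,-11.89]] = x @ [[4.27, -1.18, 0.89], [-4.23, -4.10, 4.5], [-2.84, -0.65, -1.93]]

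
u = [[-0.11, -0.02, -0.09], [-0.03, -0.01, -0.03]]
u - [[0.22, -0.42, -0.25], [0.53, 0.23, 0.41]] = [[-0.33, 0.4, 0.16],[-0.56, -0.24, -0.44]]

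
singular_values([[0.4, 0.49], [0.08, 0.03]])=[0.64, 0.04]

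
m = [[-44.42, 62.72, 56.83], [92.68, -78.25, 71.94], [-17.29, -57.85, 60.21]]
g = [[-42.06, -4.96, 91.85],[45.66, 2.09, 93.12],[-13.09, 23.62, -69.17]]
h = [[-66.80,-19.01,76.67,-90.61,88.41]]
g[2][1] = 23.62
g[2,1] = 23.62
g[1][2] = 93.12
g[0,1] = -4.96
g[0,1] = -4.96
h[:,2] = [76.67]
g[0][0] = -42.06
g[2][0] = -13.09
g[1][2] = 93.12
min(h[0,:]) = -90.61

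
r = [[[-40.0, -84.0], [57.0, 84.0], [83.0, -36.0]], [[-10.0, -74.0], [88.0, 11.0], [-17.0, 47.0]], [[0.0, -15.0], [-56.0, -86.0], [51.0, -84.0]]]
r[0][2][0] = 83.0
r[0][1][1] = 84.0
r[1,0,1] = -74.0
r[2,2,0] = 51.0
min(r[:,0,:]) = -84.0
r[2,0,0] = 0.0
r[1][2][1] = 47.0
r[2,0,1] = -15.0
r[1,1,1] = 11.0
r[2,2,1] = -84.0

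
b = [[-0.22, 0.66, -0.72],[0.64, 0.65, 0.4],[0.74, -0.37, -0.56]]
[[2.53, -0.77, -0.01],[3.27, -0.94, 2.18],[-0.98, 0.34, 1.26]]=b@[[0.82, -0.18, 2.32], [4.18, -1.25, 0.96], [0.07, -0.02, 0.18]]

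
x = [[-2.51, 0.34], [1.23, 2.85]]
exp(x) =[[0.33, 1.15], [4.15, 18.41]]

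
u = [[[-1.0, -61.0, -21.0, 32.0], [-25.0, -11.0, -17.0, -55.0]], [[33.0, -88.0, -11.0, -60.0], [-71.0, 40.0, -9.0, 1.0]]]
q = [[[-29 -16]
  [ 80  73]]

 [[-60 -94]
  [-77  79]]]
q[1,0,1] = -94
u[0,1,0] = -25.0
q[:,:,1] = [[-16, 73], [-94, 79]]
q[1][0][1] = -94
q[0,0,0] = -29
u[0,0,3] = 32.0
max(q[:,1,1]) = 79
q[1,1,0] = -77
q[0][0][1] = -16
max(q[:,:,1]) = 79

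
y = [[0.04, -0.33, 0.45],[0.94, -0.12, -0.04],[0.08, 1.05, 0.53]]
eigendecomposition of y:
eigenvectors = [[0.09-0.51j, (0.09+0.51j), (0.35+0j)], [-0.62+0.00j, (-0.62-0j), (0.29+0j)], [(0.38+0.45j), 0.38-0.45j, (0.89+0j)]]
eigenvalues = [(-0.23+0.79j), (-0.23-0.79j), (0.9+0j)]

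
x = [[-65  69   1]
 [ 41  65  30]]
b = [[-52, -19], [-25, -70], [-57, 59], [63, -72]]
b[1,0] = -25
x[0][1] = 69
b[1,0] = -25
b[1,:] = [-25, -70]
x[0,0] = -65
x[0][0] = -65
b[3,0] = 63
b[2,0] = -57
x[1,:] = [41, 65, 30]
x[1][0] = 41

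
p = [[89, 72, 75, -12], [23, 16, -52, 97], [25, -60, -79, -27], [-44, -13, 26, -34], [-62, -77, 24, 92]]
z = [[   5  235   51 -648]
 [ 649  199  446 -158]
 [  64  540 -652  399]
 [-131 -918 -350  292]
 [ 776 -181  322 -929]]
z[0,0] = 5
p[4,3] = 92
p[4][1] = -77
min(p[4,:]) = -77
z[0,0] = 5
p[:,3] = [-12, 97, -27, -34, 92]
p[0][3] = -12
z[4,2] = 322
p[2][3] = -27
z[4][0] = 776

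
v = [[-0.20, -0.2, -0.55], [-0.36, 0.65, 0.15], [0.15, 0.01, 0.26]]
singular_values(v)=[0.81, 0.62, 0.0]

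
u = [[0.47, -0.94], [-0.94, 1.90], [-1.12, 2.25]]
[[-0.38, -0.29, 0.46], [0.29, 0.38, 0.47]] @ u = [[-0.42, 0.84], [-0.75, 1.51]]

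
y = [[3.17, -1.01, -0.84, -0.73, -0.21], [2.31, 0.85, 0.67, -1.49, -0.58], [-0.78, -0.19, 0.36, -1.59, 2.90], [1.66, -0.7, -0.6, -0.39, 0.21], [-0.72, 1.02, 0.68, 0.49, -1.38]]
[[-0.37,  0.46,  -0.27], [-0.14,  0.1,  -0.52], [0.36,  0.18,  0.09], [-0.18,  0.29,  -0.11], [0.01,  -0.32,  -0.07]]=y @ [[-0.12, 0.07, -0.18], [0.16, -0.11, -0.19], [-0.14, -0.09, -0.07], [-0.09, -0.08, -0.05], [0.07, 0.04, -0.05]]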